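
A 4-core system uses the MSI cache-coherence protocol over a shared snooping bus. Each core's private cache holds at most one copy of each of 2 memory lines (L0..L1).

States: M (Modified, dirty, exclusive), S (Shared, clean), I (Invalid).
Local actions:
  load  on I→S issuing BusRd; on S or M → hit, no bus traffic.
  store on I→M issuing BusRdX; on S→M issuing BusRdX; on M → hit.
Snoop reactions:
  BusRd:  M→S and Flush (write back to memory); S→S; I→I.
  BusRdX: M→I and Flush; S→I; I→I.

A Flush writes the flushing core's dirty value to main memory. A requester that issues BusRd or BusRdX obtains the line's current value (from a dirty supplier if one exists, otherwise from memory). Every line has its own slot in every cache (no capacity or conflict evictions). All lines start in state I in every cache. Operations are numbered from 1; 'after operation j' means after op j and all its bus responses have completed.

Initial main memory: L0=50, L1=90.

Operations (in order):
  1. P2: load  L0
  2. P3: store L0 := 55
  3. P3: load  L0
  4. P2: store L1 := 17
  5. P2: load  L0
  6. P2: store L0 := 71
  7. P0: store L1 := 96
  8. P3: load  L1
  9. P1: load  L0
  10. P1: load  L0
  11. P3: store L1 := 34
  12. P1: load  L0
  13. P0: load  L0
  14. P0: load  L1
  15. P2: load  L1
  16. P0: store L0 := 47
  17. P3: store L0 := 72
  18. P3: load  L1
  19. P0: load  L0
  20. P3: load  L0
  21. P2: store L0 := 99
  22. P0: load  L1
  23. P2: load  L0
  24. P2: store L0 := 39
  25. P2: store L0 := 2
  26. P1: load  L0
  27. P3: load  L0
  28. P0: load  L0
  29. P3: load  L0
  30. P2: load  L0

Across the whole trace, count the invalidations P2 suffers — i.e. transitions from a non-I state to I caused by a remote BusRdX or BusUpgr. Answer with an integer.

invalidations = 3

  op1 P2: load  L0 → I/I/S/I on L0; bus BusRd; mem=50
  op2 P3: store L0 := 55 → I/I/I/M on L0; bus BusRdX; mem=50
  op3 P3: load  L0 → I/I/I/M on L0; bus (none); mem=50
  op4 P2: store L1 := 17 → I/I/M/I on L1; bus BusRdX; mem=90
  op5 P2: load  L0 → I/I/S/S on L0; bus BusRd Flush; mem=55
  op6 P2: store L0 := 71 → I/I/M/I on L0; bus BusRdX; mem=55
  op7 P0: store L1 := 96 → M/I/I/I on L1; bus BusRdX Flush; mem=17
  op8 P3: load  L1 → S/I/I/S on L1; bus BusRd Flush; mem=96
  op9 P1: load  L0 → I/S/S/I on L0; bus BusRd Flush; mem=71
  op10 P1: load  L0 → I/S/S/I on L0; bus (none); mem=71
  op11 P3: store L1 := 34 → I/I/I/M on L1; bus BusRdX; mem=96
  op12 P1: load  L0 → I/S/S/I on L0; bus (none); mem=71
  op13 P0: load  L0 → S/S/S/I on L0; bus BusRd; mem=71
  op14 P0: load  L1 → S/I/I/S on L1; bus BusRd Flush; mem=34
  op15 P2: load  L1 → S/I/S/S on L1; bus BusRd; mem=34
  op16 P0: store L0 := 47 → M/I/I/I on L0; bus BusRdX; mem=71
  op17 P3: store L0 := 72 → I/I/I/M on L0; bus BusRdX Flush; mem=47
  op18 P3: load  L1 → S/I/S/S on L1; bus (none); mem=34
  op19 P0: load  L0 → S/I/I/S on L0; bus BusRd Flush; mem=72
  op20 P3: load  L0 → S/I/I/S on L0; bus (none); mem=72
  op21 P2: store L0 := 99 → I/I/M/I on L0; bus BusRdX; mem=72
  op22 P0: load  L1 → S/I/S/S on L1; bus (none); mem=34
  op23 P2: load  L0 → I/I/M/I on L0; bus (none); mem=72
  op24 P2: store L0 := 39 → I/I/M/I on L0; bus (none); mem=72
  op25 P2: store L0 := 2 → I/I/M/I on L0; bus (none); mem=72
  op26 P1: load  L0 → I/S/S/I on L0; bus BusRd Flush; mem=2
  op27 P3: load  L0 → I/S/S/S on L0; bus BusRd; mem=2
  op28 P0: load  L0 → S/S/S/S on L0; bus BusRd; mem=2
  op29 P3: load  L0 → S/S/S/S on L0; bus (none); mem=2
  op30 P2: load  L0 → S/S/S/S on L0; bus (none); mem=2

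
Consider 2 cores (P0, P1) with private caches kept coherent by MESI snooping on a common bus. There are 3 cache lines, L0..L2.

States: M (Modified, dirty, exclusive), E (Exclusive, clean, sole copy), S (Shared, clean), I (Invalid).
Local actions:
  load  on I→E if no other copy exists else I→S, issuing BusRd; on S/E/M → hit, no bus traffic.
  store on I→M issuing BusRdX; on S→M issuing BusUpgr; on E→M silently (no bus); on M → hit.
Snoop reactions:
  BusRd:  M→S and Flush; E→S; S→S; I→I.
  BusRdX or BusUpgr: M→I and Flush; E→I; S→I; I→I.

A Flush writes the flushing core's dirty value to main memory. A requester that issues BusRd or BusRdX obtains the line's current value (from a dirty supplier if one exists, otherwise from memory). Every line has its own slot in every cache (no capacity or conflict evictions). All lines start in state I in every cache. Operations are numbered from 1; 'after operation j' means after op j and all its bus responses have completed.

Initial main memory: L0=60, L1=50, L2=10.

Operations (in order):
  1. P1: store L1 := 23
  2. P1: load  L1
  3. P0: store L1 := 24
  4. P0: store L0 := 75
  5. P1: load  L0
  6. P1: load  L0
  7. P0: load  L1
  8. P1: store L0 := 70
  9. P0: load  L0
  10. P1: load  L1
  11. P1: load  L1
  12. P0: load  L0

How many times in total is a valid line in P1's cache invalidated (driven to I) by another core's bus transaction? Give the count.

1. P1: store L1 := 23  bus=[BusRdX]  L1: P0=I P1=M  mem[L1]=50
2. P1: load  L1  bus=[-]  L1: P0=I P1=M  mem[L1]=50
3. P0: store L1 := 24  bus=[BusRdX,Flush]  L1: P0=M P1=I  mem[L1]=23
4. P0: store L0 := 75  bus=[BusRdX]  L0: P0=M P1=I  mem[L0]=60
5. P1: load  L0  bus=[BusRd,Flush]  L0: P0=S P1=S  mem[L0]=75
6. P1: load  L0  bus=[-]  L0: P0=S P1=S  mem[L0]=75
7. P0: load  L1  bus=[-]  L1: P0=M P1=I  mem[L1]=23
8. P1: store L0 := 70  bus=[BusUpgr]  L0: P0=I P1=M  mem[L0]=75
9. P0: load  L0  bus=[BusRd,Flush]  L0: P0=S P1=S  mem[L0]=70
10. P1: load  L1  bus=[BusRd,Flush]  L1: P0=S P1=S  mem[L1]=24
11. P1: load  L1  bus=[-]  L1: P0=S P1=S  mem[L1]=24
12. P0: load  L0  bus=[-]  L0: P0=S P1=S  mem[L0]=70

invalidations = 1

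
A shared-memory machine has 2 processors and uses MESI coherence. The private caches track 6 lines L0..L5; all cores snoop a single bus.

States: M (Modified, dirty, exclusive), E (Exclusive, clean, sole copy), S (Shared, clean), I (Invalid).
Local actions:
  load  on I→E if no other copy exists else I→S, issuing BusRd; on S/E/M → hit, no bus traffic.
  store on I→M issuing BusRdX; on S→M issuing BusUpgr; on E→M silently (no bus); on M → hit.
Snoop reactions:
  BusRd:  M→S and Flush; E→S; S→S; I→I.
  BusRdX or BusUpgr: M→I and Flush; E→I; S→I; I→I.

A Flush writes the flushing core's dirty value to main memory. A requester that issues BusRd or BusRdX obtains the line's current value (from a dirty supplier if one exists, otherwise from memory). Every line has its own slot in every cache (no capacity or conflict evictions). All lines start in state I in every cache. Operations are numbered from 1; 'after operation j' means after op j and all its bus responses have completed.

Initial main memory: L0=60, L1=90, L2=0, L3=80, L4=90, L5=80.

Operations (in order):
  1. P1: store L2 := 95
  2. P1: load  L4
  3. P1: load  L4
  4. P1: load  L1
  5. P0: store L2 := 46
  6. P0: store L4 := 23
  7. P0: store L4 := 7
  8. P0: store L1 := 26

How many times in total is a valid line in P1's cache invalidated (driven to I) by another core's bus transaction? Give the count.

invalidations = 3

step 1: P1: store L2 := 95  ⟶  IM  (L2)  txn=BusRdX  M[L2]=0
step 2: P1: load  L4  ⟶  IE  (L4)  txn=BusRd  M[L4]=90
step 3: P1: load  L4  ⟶  IE  (L4)  txn=∅  M[L4]=90
step 4: P1: load  L1  ⟶  IE  (L1)  txn=BusRd  M[L1]=90
step 5: P0: store L2 := 46  ⟶  MI  (L2)  txn=BusRdX+Flush  M[L2]=95
step 6: P0: store L4 := 23  ⟶  MI  (L4)  txn=BusRdX  M[L4]=90
step 7: P0: store L4 := 7  ⟶  MI  (L4)  txn=∅  M[L4]=90
step 8: P0: store L1 := 26  ⟶  MI  (L1)  txn=BusRdX  M[L1]=90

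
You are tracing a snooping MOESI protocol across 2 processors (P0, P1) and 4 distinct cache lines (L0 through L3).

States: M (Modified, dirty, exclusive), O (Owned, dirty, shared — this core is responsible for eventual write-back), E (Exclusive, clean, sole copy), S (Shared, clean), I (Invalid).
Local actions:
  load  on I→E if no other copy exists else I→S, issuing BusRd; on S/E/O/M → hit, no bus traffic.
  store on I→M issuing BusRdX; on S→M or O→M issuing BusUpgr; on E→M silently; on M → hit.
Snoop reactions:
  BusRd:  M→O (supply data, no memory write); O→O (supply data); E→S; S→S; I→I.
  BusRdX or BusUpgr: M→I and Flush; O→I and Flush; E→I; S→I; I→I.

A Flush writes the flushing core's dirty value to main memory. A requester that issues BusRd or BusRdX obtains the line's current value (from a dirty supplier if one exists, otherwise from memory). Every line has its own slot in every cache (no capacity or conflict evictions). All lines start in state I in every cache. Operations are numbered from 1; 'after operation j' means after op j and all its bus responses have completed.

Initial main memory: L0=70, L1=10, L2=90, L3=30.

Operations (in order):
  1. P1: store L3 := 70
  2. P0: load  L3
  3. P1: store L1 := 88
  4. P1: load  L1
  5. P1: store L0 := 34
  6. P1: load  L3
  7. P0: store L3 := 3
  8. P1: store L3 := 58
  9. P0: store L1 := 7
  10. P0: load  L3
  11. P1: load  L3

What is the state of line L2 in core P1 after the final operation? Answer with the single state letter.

state = I

  op1 P1: store L3 := 70 → I/M on L3; bus BusRdX; mem=30
  op2 P0: load  L3 → S/O on L3; bus BusRd; mem=30
  op3 P1: store L1 := 88 → I/M on L1; bus BusRdX; mem=10
  op4 P1: load  L1 → I/M on L1; bus (none); mem=10
  op5 P1: store L0 := 34 → I/M on L0; bus BusRdX; mem=70
  op6 P1: load  L3 → S/O on L3; bus (none); mem=30
  op7 P0: store L3 := 3 → M/I on L3; bus BusUpgr Flush; mem=70
  op8 P1: store L3 := 58 → I/M on L3; bus BusRdX Flush; mem=3
  op9 P0: store L1 := 7 → M/I on L1; bus BusRdX Flush; mem=88
  op10 P0: load  L3 → S/O on L3; bus BusRd; mem=3
  op11 P1: load  L3 → S/O on L3; bus (none); mem=3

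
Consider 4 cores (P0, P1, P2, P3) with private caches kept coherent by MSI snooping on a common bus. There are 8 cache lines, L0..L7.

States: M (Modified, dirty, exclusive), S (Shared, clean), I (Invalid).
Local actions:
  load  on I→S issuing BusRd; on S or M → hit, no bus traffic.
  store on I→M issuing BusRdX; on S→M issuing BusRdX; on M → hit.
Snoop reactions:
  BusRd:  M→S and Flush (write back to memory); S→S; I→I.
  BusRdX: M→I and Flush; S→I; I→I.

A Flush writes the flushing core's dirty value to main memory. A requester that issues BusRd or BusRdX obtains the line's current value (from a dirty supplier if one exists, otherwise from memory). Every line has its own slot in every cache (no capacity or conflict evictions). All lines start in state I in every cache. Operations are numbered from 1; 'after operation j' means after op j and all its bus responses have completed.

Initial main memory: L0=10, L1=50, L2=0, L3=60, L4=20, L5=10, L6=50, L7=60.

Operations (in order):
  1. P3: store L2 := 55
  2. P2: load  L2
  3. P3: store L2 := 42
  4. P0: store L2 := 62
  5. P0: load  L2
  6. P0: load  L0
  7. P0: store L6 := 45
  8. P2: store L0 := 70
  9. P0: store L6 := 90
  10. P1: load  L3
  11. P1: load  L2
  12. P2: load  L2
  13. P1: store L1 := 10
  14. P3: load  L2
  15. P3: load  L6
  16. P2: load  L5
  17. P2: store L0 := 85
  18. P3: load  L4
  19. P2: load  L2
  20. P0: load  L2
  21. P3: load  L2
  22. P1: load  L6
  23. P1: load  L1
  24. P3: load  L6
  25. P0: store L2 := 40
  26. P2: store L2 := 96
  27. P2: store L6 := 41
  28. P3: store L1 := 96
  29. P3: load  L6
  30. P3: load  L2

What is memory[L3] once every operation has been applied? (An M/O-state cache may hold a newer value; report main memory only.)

[1] P3: store L2 := 55 | P0:I, P1:I, P2:I, P3:M(55) | bus: BusRdX
[2] P2: load  L2 | P0:I, P1:I, P2:S(55), P3:S(55) | bus: BusRd,Flush
[3] P3: store L2 := 42 | P0:I, P1:I, P2:I, P3:M(42) | bus: BusRdX
[4] P0: store L2 := 62 | P0:M(62), P1:I, P2:I, P3:I | bus: BusRdX,Flush
[5] P0: load  L2 | P0:M(62), P1:I, P2:I, P3:I | bus: none
[6] P0: load  L0 | P0:S(10), P1:I, P2:I, P3:I | bus: BusRd
[7] P0: store L6 := 45 | P0:M(45), P1:I, P2:I, P3:I | bus: BusRdX
[8] P2: store L0 := 70 | P0:I, P1:I, P2:M(70), P3:I | bus: BusRdX
[9] P0: store L6 := 90 | P0:M(90), P1:I, P2:I, P3:I | bus: none
[10] P1: load  L3 | P0:I, P1:S(60), P2:I, P3:I | bus: BusRd
[11] P1: load  L2 | P0:S(62), P1:S(62), P2:I, P3:I | bus: BusRd,Flush
[12] P2: load  L2 | P0:S(62), P1:S(62), P2:S(62), P3:I | bus: BusRd
[13] P1: store L1 := 10 | P0:I, P1:M(10), P2:I, P3:I | bus: BusRdX
[14] P3: load  L2 | P0:S(62), P1:S(62), P2:S(62), P3:S(62) | bus: BusRd
[15] P3: load  L6 | P0:S(90), P1:I, P2:I, P3:S(90) | bus: BusRd,Flush
[16] P2: load  L5 | P0:I, P1:I, P2:S(10), P3:I | bus: BusRd
[17] P2: store L0 := 85 | P0:I, P1:I, P2:M(85), P3:I | bus: none
[18] P3: load  L4 | P0:I, P1:I, P2:I, P3:S(20) | bus: BusRd
[19] P2: load  L2 | P0:S(62), P1:S(62), P2:S(62), P3:S(62) | bus: none
[20] P0: load  L2 | P0:S(62), P1:S(62), P2:S(62), P3:S(62) | bus: none
[21] P3: load  L2 | P0:S(62), P1:S(62), P2:S(62), P3:S(62) | bus: none
[22] P1: load  L6 | P0:S(90), P1:S(90), P2:I, P3:S(90) | bus: BusRd
[23] P1: load  L1 | P0:I, P1:M(10), P2:I, P3:I | bus: none
[24] P3: load  L6 | P0:S(90), P1:S(90), P2:I, P3:S(90) | bus: none
[25] P0: store L2 := 40 | P0:M(40), P1:I, P2:I, P3:I | bus: BusRdX
[26] P2: store L2 := 96 | P0:I, P1:I, P2:M(96), P3:I | bus: BusRdX,Flush
[27] P2: store L6 := 41 | P0:I, P1:I, P2:M(41), P3:I | bus: BusRdX
[28] P3: store L1 := 96 | P0:I, P1:I, P2:I, P3:M(96) | bus: BusRdX,Flush
[29] P3: load  L6 | P0:I, P1:I, P2:S(41), P3:S(41) | bus: BusRd,Flush
[30] P3: load  L2 | P0:I, P1:I, P2:S(96), P3:S(96) | bus: BusRd,Flush

memory[L3] = 60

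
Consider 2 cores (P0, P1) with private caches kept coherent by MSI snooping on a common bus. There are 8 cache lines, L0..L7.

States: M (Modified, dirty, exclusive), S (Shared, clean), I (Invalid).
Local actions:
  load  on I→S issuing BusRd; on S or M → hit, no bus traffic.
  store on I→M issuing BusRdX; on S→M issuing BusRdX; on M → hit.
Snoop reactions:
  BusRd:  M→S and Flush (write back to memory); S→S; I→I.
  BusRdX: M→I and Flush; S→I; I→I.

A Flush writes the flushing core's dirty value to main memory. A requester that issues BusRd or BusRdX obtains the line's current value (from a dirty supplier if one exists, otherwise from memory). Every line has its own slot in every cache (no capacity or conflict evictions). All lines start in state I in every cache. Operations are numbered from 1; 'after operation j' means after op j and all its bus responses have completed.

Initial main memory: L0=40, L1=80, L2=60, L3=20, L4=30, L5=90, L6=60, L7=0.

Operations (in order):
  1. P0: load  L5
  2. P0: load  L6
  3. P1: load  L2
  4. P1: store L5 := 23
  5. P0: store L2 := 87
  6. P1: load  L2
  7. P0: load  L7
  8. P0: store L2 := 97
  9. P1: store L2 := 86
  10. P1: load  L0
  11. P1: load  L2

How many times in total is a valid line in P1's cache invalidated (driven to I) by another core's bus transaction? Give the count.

  op1 P0: load  L5 → S/I on L5; bus BusRd; mem=90
  op2 P0: load  L6 → S/I on L6; bus BusRd; mem=60
  op3 P1: load  L2 → I/S on L2; bus BusRd; mem=60
  op4 P1: store L5 := 23 → I/M on L5; bus BusRdX; mem=90
  op5 P0: store L2 := 87 → M/I on L2; bus BusRdX; mem=60
  op6 P1: load  L2 → S/S on L2; bus BusRd Flush; mem=87
  op7 P0: load  L7 → S/I on L7; bus BusRd; mem=0
  op8 P0: store L2 := 97 → M/I on L2; bus BusRdX; mem=87
  op9 P1: store L2 := 86 → I/M on L2; bus BusRdX Flush; mem=97
  op10 P1: load  L0 → I/S on L0; bus BusRd; mem=40
  op11 P1: load  L2 → I/M on L2; bus (none); mem=97

invalidations = 2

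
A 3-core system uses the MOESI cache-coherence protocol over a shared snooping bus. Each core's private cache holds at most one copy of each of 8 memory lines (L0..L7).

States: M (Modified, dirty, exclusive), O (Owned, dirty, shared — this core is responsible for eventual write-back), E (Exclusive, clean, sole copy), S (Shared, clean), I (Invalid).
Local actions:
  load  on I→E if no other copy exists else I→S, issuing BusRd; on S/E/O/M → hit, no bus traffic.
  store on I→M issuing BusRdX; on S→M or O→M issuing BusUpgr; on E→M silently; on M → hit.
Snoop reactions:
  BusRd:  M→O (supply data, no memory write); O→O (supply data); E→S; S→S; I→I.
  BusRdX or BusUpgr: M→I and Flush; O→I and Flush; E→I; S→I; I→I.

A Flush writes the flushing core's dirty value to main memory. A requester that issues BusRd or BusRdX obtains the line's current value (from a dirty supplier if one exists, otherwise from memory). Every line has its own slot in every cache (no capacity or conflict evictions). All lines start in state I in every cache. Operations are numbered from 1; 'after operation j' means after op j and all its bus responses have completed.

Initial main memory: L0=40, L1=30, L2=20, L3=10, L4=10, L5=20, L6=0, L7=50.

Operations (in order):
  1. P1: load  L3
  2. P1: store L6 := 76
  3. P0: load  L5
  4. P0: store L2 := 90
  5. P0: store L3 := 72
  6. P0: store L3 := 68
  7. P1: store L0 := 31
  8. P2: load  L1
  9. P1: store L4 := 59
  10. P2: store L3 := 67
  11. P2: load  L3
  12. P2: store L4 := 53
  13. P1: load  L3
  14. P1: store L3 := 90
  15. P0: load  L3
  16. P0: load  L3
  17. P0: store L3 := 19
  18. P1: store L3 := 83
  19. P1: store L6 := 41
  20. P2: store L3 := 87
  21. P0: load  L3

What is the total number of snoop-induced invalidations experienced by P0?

1. P1: load  L3  bus=[BusRd]  L3: P0=I P1=E P2=I  mem[L3]=10
2. P1: store L6 := 76  bus=[BusRdX]  L6: P0=I P1=M P2=I  mem[L6]=0
3. P0: load  L5  bus=[BusRd]  L5: P0=E P1=I P2=I  mem[L5]=20
4. P0: store L2 := 90  bus=[BusRdX]  L2: P0=M P1=I P2=I  mem[L2]=20
5. P0: store L3 := 72  bus=[BusRdX]  L3: P0=M P1=I P2=I  mem[L3]=10
6. P0: store L3 := 68  bus=[-]  L3: P0=M P1=I P2=I  mem[L3]=10
7. P1: store L0 := 31  bus=[BusRdX]  L0: P0=I P1=M P2=I  mem[L0]=40
8. P2: load  L1  bus=[BusRd]  L1: P0=I P1=I P2=E  mem[L1]=30
9. P1: store L4 := 59  bus=[BusRdX]  L4: P0=I P1=M P2=I  mem[L4]=10
10. P2: store L3 := 67  bus=[BusRdX,Flush]  L3: P0=I P1=I P2=M  mem[L3]=68
11. P2: load  L3  bus=[-]  L3: P0=I P1=I P2=M  mem[L3]=68
12. P2: store L4 := 53  bus=[BusRdX,Flush]  L4: P0=I P1=I P2=M  mem[L4]=59
13. P1: load  L3  bus=[BusRd]  L3: P0=I P1=S P2=O  mem[L3]=68
14. P1: store L3 := 90  bus=[BusUpgr,Flush]  L3: P0=I P1=M P2=I  mem[L3]=67
15. P0: load  L3  bus=[BusRd]  L3: P0=S P1=O P2=I  mem[L3]=67
16. P0: load  L3  bus=[-]  L3: P0=S P1=O P2=I  mem[L3]=67
17. P0: store L3 := 19  bus=[BusUpgr,Flush]  L3: P0=M P1=I P2=I  mem[L3]=90
18. P1: store L3 := 83  bus=[BusRdX,Flush]  L3: P0=I P1=M P2=I  mem[L3]=19
19. P1: store L6 := 41  bus=[-]  L6: P0=I P1=M P2=I  mem[L6]=0
20. P2: store L3 := 87  bus=[BusRdX,Flush]  L3: P0=I P1=I P2=M  mem[L3]=83
21. P0: load  L3  bus=[BusRd]  L3: P0=S P1=I P2=O  mem[L3]=83

invalidations = 2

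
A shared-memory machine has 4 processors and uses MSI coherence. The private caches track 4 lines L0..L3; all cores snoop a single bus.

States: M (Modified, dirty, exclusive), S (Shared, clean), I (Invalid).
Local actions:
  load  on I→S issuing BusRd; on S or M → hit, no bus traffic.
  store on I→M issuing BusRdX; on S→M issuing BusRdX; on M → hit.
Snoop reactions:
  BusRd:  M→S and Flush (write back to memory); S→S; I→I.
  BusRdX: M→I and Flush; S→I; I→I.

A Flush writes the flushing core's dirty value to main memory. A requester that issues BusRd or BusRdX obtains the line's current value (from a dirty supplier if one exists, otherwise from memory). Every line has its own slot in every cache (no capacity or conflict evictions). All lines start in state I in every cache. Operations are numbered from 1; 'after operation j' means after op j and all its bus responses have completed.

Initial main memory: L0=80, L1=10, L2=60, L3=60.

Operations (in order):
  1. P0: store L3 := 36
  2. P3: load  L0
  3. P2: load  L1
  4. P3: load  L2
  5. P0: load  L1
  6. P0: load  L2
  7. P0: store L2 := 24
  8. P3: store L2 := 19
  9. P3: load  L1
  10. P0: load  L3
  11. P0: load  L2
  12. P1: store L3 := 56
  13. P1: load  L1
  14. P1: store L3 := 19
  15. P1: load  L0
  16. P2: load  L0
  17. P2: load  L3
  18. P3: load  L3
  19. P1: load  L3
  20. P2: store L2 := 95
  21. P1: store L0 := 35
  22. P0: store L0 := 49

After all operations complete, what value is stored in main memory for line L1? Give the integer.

step 1: P0: store L3 := 36  ⟶  MIII  (L3)  txn=BusRdX  M[L3]=60
step 2: P3: load  L0  ⟶  IIIS  (L0)  txn=BusRd  M[L0]=80
step 3: P2: load  L1  ⟶  IISI  (L1)  txn=BusRd  M[L1]=10
step 4: P3: load  L2  ⟶  IIIS  (L2)  txn=BusRd  M[L2]=60
step 5: P0: load  L1  ⟶  SISI  (L1)  txn=BusRd  M[L1]=10
step 6: P0: load  L2  ⟶  SIIS  (L2)  txn=BusRd  M[L2]=60
step 7: P0: store L2 := 24  ⟶  MIII  (L2)  txn=BusRdX  M[L2]=60
step 8: P3: store L2 := 19  ⟶  IIIM  (L2)  txn=BusRdX+Flush  M[L2]=24
step 9: P3: load  L1  ⟶  SISS  (L1)  txn=BusRd  M[L1]=10
step 10: P0: load  L3  ⟶  MIII  (L3)  txn=∅  M[L3]=60
step 11: P0: load  L2  ⟶  SIIS  (L2)  txn=BusRd+Flush  M[L2]=19
step 12: P1: store L3 := 56  ⟶  IMII  (L3)  txn=BusRdX+Flush  M[L3]=36
step 13: P1: load  L1  ⟶  SSSS  (L1)  txn=BusRd  M[L1]=10
step 14: P1: store L3 := 19  ⟶  IMII  (L3)  txn=∅  M[L3]=36
step 15: P1: load  L0  ⟶  ISIS  (L0)  txn=BusRd  M[L0]=80
step 16: P2: load  L0  ⟶  ISSS  (L0)  txn=BusRd  M[L0]=80
step 17: P2: load  L3  ⟶  ISSI  (L3)  txn=BusRd+Flush  M[L3]=19
step 18: P3: load  L3  ⟶  ISSS  (L3)  txn=BusRd  M[L3]=19
step 19: P1: load  L3  ⟶  ISSS  (L3)  txn=∅  M[L3]=19
step 20: P2: store L2 := 95  ⟶  IIMI  (L2)  txn=BusRdX  M[L2]=19
step 21: P1: store L0 := 35  ⟶  IMII  (L0)  txn=BusRdX  M[L0]=80
step 22: P0: store L0 := 49  ⟶  MIII  (L0)  txn=BusRdX+Flush  M[L0]=35

memory[L1] = 10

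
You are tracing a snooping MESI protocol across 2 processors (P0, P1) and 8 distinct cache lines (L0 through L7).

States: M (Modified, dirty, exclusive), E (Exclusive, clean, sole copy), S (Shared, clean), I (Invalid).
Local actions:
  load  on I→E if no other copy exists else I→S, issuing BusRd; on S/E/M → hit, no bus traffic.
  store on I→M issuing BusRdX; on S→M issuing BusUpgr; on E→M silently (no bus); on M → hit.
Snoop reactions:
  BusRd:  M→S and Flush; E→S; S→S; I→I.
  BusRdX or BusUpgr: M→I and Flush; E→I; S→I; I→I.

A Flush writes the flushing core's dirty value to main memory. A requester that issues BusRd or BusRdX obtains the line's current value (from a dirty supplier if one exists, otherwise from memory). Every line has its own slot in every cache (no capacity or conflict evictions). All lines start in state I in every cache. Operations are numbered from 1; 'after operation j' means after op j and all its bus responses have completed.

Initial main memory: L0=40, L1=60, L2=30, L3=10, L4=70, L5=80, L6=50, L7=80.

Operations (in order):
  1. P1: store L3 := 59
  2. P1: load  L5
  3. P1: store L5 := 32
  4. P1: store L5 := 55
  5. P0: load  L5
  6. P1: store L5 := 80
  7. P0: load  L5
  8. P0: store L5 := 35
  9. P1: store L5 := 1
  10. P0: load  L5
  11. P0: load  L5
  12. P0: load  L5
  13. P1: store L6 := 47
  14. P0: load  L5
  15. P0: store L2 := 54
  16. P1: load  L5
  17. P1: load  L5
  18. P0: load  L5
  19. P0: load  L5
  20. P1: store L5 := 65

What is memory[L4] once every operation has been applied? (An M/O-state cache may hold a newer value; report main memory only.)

1. P1: store L3 := 59  bus=[BusRdX]  L3: P0=I P1=M  mem[L3]=10
2. P1: load  L5  bus=[BusRd]  L5: P0=I P1=E  mem[L5]=80
3. P1: store L5 := 32  bus=[-]  L5: P0=I P1=M  mem[L5]=80
4. P1: store L5 := 55  bus=[-]  L5: P0=I P1=M  mem[L5]=80
5. P0: load  L5  bus=[BusRd,Flush]  L5: P0=S P1=S  mem[L5]=55
6. P1: store L5 := 80  bus=[BusUpgr]  L5: P0=I P1=M  mem[L5]=55
7. P0: load  L5  bus=[BusRd,Flush]  L5: P0=S P1=S  mem[L5]=80
8. P0: store L5 := 35  bus=[BusUpgr]  L5: P0=M P1=I  mem[L5]=80
9. P1: store L5 := 1  bus=[BusRdX,Flush]  L5: P0=I P1=M  mem[L5]=35
10. P0: load  L5  bus=[BusRd,Flush]  L5: P0=S P1=S  mem[L5]=1
11. P0: load  L5  bus=[-]  L5: P0=S P1=S  mem[L5]=1
12. P0: load  L5  bus=[-]  L5: P0=S P1=S  mem[L5]=1
13. P1: store L6 := 47  bus=[BusRdX]  L6: P0=I P1=M  mem[L6]=50
14. P0: load  L5  bus=[-]  L5: P0=S P1=S  mem[L5]=1
15. P0: store L2 := 54  bus=[BusRdX]  L2: P0=M P1=I  mem[L2]=30
16. P1: load  L5  bus=[-]  L5: P0=S P1=S  mem[L5]=1
17. P1: load  L5  bus=[-]  L5: P0=S P1=S  mem[L5]=1
18. P0: load  L5  bus=[-]  L5: P0=S P1=S  mem[L5]=1
19. P0: load  L5  bus=[-]  L5: P0=S P1=S  mem[L5]=1
20. P1: store L5 := 65  bus=[BusUpgr]  L5: P0=I P1=M  mem[L5]=1

memory[L4] = 70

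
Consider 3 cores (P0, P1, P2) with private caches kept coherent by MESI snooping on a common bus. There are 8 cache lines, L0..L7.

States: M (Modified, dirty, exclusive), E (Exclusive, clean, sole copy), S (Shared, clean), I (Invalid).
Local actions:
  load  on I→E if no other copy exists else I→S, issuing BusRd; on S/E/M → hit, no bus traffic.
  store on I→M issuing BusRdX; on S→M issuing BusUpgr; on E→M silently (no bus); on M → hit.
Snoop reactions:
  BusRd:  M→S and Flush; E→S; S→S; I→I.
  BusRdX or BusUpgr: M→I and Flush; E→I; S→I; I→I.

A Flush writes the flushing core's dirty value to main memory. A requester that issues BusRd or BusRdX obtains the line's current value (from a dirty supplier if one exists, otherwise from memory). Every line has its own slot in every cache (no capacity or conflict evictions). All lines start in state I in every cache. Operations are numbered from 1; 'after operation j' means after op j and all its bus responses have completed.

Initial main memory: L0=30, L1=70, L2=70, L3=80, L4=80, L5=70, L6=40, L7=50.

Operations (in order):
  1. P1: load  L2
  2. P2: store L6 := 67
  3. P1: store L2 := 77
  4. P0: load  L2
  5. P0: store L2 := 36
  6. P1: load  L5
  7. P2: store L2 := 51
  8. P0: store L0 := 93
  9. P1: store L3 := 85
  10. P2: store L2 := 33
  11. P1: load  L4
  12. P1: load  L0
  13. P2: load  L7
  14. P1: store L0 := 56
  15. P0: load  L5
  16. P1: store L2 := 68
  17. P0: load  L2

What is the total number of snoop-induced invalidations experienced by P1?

invalidations = 1

step 1: P1: load  L2  ⟶  IEI  (L2)  txn=BusRd  M[L2]=70
step 2: P2: store L6 := 67  ⟶  IIM  (L6)  txn=BusRdX  M[L6]=40
step 3: P1: store L2 := 77  ⟶  IMI  (L2)  txn=∅  M[L2]=70
step 4: P0: load  L2  ⟶  SSI  (L2)  txn=BusRd+Flush  M[L2]=77
step 5: P0: store L2 := 36  ⟶  MII  (L2)  txn=BusUpgr  M[L2]=77
step 6: P1: load  L5  ⟶  IEI  (L5)  txn=BusRd  M[L5]=70
step 7: P2: store L2 := 51  ⟶  IIM  (L2)  txn=BusRdX+Flush  M[L2]=36
step 8: P0: store L0 := 93  ⟶  MII  (L0)  txn=BusRdX  M[L0]=30
step 9: P1: store L3 := 85  ⟶  IMI  (L3)  txn=BusRdX  M[L3]=80
step 10: P2: store L2 := 33  ⟶  IIM  (L2)  txn=∅  M[L2]=36
step 11: P1: load  L4  ⟶  IEI  (L4)  txn=BusRd  M[L4]=80
step 12: P1: load  L0  ⟶  SSI  (L0)  txn=BusRd+Flush  M[L0]=93
step 13: P2: load  L7  ⟶  IIE  (L7)  txn=BusRd  M[L7]=50
step 14: P1: store L0 := 56  ⟶  IMI  (L0)  txn=BusUpgr  M[L0]=93
step 15: P0: load  L5  ⟶  SSI  (L5)  txn=BusRd  M[L5]=70
step 16: P1: store L2 := 68  ⟶  IMI  (L2)  txn=BusRdX+Flush  M[L2]=33
step 17: P0: load  L2  ⟶  SSI  (L2)  txn=BusRd+Flush  M[L2]=68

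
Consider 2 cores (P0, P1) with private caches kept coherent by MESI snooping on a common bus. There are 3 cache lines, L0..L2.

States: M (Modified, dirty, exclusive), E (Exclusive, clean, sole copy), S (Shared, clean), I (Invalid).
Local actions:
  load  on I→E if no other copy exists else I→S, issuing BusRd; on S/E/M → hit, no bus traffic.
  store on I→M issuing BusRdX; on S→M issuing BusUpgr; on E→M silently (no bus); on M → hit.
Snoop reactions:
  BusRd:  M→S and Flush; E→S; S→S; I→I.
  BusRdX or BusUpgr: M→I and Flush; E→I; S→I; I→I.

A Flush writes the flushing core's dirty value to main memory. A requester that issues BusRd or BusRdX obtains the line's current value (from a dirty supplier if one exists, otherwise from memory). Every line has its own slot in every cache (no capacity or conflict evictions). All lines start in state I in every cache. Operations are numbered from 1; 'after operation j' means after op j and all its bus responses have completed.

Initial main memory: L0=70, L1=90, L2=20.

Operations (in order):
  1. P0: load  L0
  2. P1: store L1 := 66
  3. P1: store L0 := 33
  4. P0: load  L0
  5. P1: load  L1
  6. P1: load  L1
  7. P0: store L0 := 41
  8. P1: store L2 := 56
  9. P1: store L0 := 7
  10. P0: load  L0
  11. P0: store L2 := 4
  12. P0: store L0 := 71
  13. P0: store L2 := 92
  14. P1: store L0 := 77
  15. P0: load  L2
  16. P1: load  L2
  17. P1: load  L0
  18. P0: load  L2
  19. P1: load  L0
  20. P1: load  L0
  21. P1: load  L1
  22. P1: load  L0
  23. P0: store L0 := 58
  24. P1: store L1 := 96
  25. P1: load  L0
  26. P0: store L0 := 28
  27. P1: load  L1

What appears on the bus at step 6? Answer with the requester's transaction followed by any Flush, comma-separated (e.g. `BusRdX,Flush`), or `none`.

bus = none

  op1 P0: load  L0 → E/I on L0; bus BusRd; mem=70
  op2 P1: store L1 := 66 → I/M on L1; bus BusRdX; mem=90
  op3 P1: store L0 := 33 → I/M on L0; bus BusRdX; mem=70
  op4 P0: load  L0 → S/S on L0; bus BusRd Flush; mem=33
  op5 P1: load  L1 → I/M on L1; bus (none); mem=90
  op6 P1: load  L1 → I/M on L1; bus (none); mem=90
  op7 P0: store L0 := 41 → M/I on L0; bus BusUpgr; mem=33
  op8 P1: store L2 := 56 → I/M on L2; bus BusRdX; mem=20
  op9 P1: store L0 := 7 → I/M on L0; bus BusRdX Flush; mem=41
  op10 P0: load  L0 → S/S on L0; bus BusRd Flush; mem=7
  op11 P0: store L2 := 4 → M/I on L2; bus BusRdX Flush; mem=56
  op12 P0: store L0 := 71 → M/I on L0; bus BusUpgr; mem=7
  op13 P0: store L2 := 92 → M/I on L2; bus (none); mem=56
  op14 P1: store L0 := 77 → I/M on L0; bus BusRdX Flush; mem=71
  op15 P0: load  L2 → M/I on L2; bus (none); mem=56
  op16 P1: load  L2 → S/S on L2; bus BusRd Flush; mem=92
  op17 P1: load  L0 → I/M on L0; bus (none); mem=71
  op18 P0: load  L2 → S/S on L2; bus (none); mem=92
  op19 P1: load  L0 → I/M on L0; bus (none); mem=71
  op20 P1: load  L0 → I/M on L0; bus (none); mem=71
  op21 P1: load  L1 → I/M on L1; bus (none); mem=90
  op22 P1: load  L0 → I/M on L0; bus (none); mem=71
  op23 P0: store L0 := 58 → M/I on L0; bus BusRdX Flush; mem=77
  op24 P1: store L1 := 96 → I/M on L1; bus (none); mem=90
  op25 P1: load  L0 → S/S on L0; bus BusRd Flush; mem=58
  op26 P0: store L0 := 28 → M/I on L0; bus BusUpgr; mem=58
  op27 P1: load  L1 → I/M on L1; bus (none); mem=90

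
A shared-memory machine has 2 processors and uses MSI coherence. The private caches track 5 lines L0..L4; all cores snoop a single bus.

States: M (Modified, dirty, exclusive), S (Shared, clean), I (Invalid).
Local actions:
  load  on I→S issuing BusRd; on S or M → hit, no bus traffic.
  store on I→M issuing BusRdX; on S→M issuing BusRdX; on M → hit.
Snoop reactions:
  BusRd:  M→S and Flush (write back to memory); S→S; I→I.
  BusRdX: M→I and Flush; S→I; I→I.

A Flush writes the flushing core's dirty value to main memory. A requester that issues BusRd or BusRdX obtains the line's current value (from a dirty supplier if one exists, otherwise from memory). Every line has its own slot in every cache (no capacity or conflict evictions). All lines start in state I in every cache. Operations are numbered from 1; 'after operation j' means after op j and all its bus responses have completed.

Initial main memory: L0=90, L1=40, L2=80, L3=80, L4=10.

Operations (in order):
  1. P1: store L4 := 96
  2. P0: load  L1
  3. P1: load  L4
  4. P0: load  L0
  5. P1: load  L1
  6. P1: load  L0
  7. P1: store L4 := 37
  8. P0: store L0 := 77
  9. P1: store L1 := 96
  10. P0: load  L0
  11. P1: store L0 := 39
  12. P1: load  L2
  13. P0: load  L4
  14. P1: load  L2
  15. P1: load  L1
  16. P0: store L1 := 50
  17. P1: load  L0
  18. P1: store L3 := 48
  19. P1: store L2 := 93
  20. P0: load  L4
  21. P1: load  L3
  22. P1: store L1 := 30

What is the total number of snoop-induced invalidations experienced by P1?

step 1: P1: store L4 := 96  ⟶  IM  (L4)  txn=BusRdX  M[L4]=10
step 2: P0: load  L1  ⟶  SI  (L1)  txn=BusRd  M[L1]=40
step 3: P1: load  L4  ⟶  IM  (L4)  txn=∅  M[L4]=10
step 4: P0: load  L0  ⟶  SI  (L0)  txn=BusRd  M[L0]=90
step 5: P1: load  L1  ⟶  SS  (L1)  txn=BusRd  M[L1]=40
step 6: P1: load  L0  ⟶  SS  (L0)  txn=BusRd  M[L0]=90
step 7: P1: store L4 := 37  ⟶  IM  (L4)  txn=∅  M[L4]=10
step 8: P0: store L0 := 77  ⟶  MI  (L0)  txn=BusRdX  M[L0]=90
step 9: P1: store L1 := 96  ⟶  IM  (L1)  txn=BusRdX  M[L1]=40
step 10: P0: load  L0  ⟶  MI  (L0)  txn=∅  M[L0]=90
step 11: P1: store L0 := 39  ⟶  IM  (L0)  txn=BusRdX+Flush  M[L0]=77
step 12: P1: load  L2  ⟶  IS  (L2)  txn=BusRd  M[L2]=80
step 13: P0: load  L4  ⟶  SS  (L4)  txn=BusRd+Flush  M[L4]=37
step 14: P1: load  L2  ⟶  IS  (L2)  txn=∅  M[L2]=80
step 15: P1: load  L1  ⟶  IM  (L1)  txn=∅  M[L1]=40
step 16: P0: store L1 := 50  ⟶  MI  (L1)  txn=BusRdX+Flush  M[L1]=96
step 17: P1: load  L0  ⟶  IM  (L0)  txn=∅  M[L0]=77
step 18: P1: store L3 := 48  ⟶  IM  (L3)  txn=BusRdX  M[L3]=80
step 19: P1: store L2 := 93  ⟶  IM  (L2)  txn=BusRdX  M[L2]=80
step 20: P0: load  L4  ⟶  SS  (L4)  txn=∅  M[L4]=37
step 21: P1: load  L3  ⟶  IM  (L3)  txn=∅  M[L3]=80
step 22: P1: store L1 := 30  ⟶  IM  (L1)  txn=BusRdX+Flush  M[L1]=50

invalidations = 2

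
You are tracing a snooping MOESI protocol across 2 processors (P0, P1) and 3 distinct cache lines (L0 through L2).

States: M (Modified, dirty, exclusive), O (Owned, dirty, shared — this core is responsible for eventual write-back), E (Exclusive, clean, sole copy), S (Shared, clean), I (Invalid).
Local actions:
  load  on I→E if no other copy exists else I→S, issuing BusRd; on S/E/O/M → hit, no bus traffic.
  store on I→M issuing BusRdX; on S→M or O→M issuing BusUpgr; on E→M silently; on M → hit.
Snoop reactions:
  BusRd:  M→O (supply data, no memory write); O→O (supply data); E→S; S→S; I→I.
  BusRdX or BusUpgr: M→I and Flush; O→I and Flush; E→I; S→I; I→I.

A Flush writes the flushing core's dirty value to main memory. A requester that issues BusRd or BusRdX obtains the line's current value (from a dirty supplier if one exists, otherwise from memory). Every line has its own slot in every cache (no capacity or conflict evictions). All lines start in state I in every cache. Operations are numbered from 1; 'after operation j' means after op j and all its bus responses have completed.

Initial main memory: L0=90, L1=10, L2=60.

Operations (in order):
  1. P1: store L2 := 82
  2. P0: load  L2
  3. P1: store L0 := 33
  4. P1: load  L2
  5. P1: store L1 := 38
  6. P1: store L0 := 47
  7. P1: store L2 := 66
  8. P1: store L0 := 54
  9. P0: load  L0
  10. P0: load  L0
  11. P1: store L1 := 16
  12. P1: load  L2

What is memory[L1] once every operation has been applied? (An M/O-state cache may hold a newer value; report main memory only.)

[1] P1: store L2 := 82 | P0:I, P1:M(82) | bus: BusRdX
[2] P0: load  L2 | P0:S(82), P1:O(82) | bus: BusRd
[3] P1: store L0 := 33 | P0:I, P1:M(33) | bus: BusRdX
[4] P1: load  L2 | P0:S(82), P1:O(82) | bus: none
[5] P1: store L1 := 38 | P0:I, P1:M(38) | bus: BusRdX
[6] P1: store L0 := 47 | P0:I, P1:M(47) | bus: none
[7] P1: store L2 := 66 | P0:I, P1:M(66) | bus: BusUpgr
[8] P1: store L0 := 54 | P0:I, P1:M(54) | bus: none
[9] P0: load  L0 | P0:S(54), P1:O(54) | bus: BusRd
[10] P0: load  L0 | P0:S(54), P1:O(54) | bus: none
[11] P1: store L1 := 16 | P0:I, P1:M(16) | bus: none
[12] P1: load  L2 | P0:I, P1:M(66) | bus: none

memory[L1] = 10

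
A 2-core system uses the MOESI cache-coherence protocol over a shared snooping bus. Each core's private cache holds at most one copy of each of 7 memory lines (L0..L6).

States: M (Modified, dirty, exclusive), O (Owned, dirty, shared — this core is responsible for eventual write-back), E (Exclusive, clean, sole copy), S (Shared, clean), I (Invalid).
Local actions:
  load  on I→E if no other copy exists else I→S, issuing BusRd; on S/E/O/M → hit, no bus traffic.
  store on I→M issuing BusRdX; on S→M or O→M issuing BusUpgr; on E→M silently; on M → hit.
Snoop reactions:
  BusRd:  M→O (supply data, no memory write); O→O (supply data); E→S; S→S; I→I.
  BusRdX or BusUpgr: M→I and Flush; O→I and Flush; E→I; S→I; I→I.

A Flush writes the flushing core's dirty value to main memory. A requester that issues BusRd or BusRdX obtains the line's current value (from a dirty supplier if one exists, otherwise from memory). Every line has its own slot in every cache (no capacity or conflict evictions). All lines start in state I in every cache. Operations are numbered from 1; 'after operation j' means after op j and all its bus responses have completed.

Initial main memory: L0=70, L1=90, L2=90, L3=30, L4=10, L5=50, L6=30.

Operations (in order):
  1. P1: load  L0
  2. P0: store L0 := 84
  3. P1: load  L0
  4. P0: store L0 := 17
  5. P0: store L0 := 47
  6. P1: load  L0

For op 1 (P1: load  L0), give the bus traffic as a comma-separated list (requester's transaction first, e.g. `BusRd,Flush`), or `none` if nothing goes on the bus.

1. P1: load  L0  bus=[BusRd]  L0: P0=I P1=E  mem[L0]=70
2. P0: store L0 := 84  bus=[BusRdX]  L0: P0=M P1=I  mem[L0]=70
3. P1: load  L0  bus=[BusRd]  L0: P0=O P1=S  mem[L0]=70
4. P0: store L0 := 17  bus=[BusUpgr]  L0: P0=M P1=I  mem[L0]=70
5. P0: store L0 := 47  bus=[-]  L0: P0=M P1=I  mem[L0]=70
6. P1: load  L0  bus=[BusRd]  L0: P0=O P1=S  mem[L0]=70

bus = BusRd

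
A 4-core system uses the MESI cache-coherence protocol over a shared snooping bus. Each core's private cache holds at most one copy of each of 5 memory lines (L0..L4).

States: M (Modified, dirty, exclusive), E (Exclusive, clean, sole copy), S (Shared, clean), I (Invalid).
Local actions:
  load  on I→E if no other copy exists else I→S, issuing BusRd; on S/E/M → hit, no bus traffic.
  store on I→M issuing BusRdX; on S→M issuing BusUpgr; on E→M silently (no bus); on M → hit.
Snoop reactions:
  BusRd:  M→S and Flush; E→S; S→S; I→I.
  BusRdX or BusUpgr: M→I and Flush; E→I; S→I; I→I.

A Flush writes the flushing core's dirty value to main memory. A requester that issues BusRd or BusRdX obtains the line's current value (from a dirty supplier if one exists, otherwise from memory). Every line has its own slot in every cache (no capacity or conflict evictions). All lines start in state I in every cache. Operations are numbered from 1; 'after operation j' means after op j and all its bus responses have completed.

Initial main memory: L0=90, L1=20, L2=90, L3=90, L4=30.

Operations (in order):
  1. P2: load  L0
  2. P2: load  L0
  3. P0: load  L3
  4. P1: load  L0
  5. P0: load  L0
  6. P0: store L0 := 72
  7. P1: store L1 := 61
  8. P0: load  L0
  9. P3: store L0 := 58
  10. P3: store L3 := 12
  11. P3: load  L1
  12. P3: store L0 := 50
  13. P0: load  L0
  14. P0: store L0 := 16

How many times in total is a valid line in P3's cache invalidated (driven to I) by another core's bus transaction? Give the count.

invalidations = 1

[1] P2: load  L0 | P0:I, P1:I, P2:E(90), P3:I | bus: BusRd
[2] P2: load  L0 | P0:I, P1:I, P2:E(90), P3:I | bus: none
[3] P0: load  L3 | P0:E(90), P1:I, P2:I, P3:I | bus: BusRd
[4] P1: load  L0 | P0:I, P1:S(90), P2:S(90), P3:I | bus: BusRd
[5] P0: load  L0 | P0:S(90), P1:S(90), P2:S(90), P3:I | bus: BusRd
[6] P0: store L0 := 72 | P0:M(72), P1:I, P2:I, P3:I | bus: BusUpgr
[7] P1: store L1 := 61 | P0:I, P1:M(61), P2:I, P3:I | bus: BusRdX
[8] P0: load  L0 | P0:M(72), P1:I, P2:I, P3:I | bus: none
[9] P3: store L0 := 58 | P0:I, P1:I, P2:I, P3:M(58) | bus: BusRdX,Flush
[10] P3: store L3 := 12 | P0:I, P1:I, P2:I, P3:M(12) | bus: BusRdX
[11] P3: load  L1 | P0:I, P1:S(61), P2:I, P3:S(61) | bus: BusRd,Flush
[12] P3: store L0 := 50 | P0:I, P1:I, P2:I, P3:M(50) | bus: none
[13] P0: load  L0 | P0:S(50), P1:I, P2:I, P3:S(50) | bus: BusRd,Flush
[14] P0: store L0 := 16 | P0:M(16), P1:I, P2:I, P3:I | bus: BusUpgr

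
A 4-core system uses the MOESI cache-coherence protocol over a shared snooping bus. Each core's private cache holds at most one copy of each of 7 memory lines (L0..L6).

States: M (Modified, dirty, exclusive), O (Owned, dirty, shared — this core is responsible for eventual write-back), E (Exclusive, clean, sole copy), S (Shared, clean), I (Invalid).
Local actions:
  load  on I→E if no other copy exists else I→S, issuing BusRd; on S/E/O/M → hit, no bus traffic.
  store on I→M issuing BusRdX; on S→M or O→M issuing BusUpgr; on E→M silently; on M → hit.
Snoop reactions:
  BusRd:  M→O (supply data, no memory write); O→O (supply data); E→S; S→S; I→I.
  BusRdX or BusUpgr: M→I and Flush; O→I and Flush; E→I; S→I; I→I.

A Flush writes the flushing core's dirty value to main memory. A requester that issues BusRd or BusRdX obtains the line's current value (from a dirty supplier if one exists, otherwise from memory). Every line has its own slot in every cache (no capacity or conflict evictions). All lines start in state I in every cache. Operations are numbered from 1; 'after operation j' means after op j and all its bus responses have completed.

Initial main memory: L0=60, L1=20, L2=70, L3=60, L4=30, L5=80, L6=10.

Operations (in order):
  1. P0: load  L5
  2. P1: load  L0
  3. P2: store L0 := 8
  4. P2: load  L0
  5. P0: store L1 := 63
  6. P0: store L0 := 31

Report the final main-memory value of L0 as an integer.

memory[L0] = 8

[1] P0: load  L5 | P0:E(80), P1:I, P2:I, P3:I | bus: BusRd
[2] P1: load  L0 | P0:I, P1:E(60), P2:I, P3:I | bus: BusRd
[3] P2: store L0 := 8 | P0:I, P1:I, P2:M(8), P3:I | bus: BusRdX
[4] P2: load  L0 | P0:I, P1:I, P2:M(8), P3:I | bus: none
[5] P0: store L1 := 63 | P0:M(63), P1:I, P2:I, P3:I | bus: BusRdX
[6] P0: store L0 := 31 | P0:M(31), P1:I, P2:I, P3:I | bus: BusRdX,Flush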